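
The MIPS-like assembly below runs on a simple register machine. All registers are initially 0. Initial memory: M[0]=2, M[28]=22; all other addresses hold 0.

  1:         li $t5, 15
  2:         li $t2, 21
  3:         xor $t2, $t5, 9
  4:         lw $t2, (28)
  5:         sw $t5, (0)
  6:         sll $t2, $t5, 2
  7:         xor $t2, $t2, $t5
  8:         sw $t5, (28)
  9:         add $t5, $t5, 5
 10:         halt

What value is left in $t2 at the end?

after li $t5, 15: $t5=15
after li $t2, 21: $t2=21
after xor $t2, $t5, 9: $t2=15^9=6
after lw $t2, (28): $t2=M[28]=22
sw $t5, (0) → M[0]=15
after sll $t2, $t5, 2: $t2=15<<2=60
after xor $t2, $t2, $t5: $t2=60^15=51
sw $t5, (28) → M[28]=15
after add $t5, $t5, 5: $t5=15+5=20
halt.

51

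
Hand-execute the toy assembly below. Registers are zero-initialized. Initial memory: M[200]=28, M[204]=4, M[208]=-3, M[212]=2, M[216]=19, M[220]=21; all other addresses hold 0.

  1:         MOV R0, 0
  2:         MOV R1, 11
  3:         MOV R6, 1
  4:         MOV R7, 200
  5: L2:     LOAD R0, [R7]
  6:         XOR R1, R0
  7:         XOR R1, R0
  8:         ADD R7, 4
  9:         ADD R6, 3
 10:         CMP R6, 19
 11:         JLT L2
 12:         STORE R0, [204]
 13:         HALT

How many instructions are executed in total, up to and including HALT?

after MOV R0, 0: R0=0
after MOV R1, 11: R1=11
after MOV R6, 1: R6=1
after MOV R7, 200: R7=200
after LOAD R0, [R7]: R0=M[200]=28
after XOR R1, R0: R1=11^28=23
after XOR R1, R0: R1=23^28=11
after ADD R7, 4: R7=200+4=204
after ADD R6, 3: R6=1+3=4
CMP R6, 19  (cmp 4,19)
JLT L2: taken
after LOAD R0, [R7]: R0=M[204]=4
after XOR R1, R0: R1=11^4=15
after XOR R1, R0: R1=15^4=11
after ADD R7, 4: R7=204+4=208
after ADD R6, 3: R6=4+3=7
CMP R6, 19  (cmp 7,19)
JLT L2: taken
after LOAD R0, [R7]: R0=M[208]=-3
after XOR R1, R0: R1=11^(-3)=-10
after XOR R1, R0: R1=(-10)^(-3)=11
after ADD R7, 4: R7=208+4=212
after ADD R6, 3: R6=7+3=10
CMP R6, 19  (cmp 10,19)
JLT L2: taken
after LOAD R0, [R7]: R0=M[212]=2
after XOR R1, R0: R1=11^2=9
after XOR R1, R0: R1=9^2=11
after ADD R7, 4: R7=212+4=216
after ADD R6, 3: R6=10+3=13
CMP R6, 19  (cmp 13,19)
JLT L2: taken
after LOAD R0, [R7]: R0=M[216]=19
after XOR R1, R0: R1=11^19=24
after XOR R1, R0: R1=24^19=11
after ADD R7, 4: R7=216+4=220
after ADD R6, 3: R6=13+3=16
CMP R6, 19  (cmp 16,19)
JLT L2: taken
after LOAD R0, [R7]: R0=M[220]=21
after XOR R1, R0: R1=11^21=30
after XOR R1, R0: R1=30^21=11
after ADD R7, 4: R7=220+4=224
after ADD R6, 3: R6=16+3=19
CMP R6, 19  (cmp 19,19)
JLT L2: not taken
STORE R0, [204] → M[204]=21
halt.
Total executed instructions: 48.

48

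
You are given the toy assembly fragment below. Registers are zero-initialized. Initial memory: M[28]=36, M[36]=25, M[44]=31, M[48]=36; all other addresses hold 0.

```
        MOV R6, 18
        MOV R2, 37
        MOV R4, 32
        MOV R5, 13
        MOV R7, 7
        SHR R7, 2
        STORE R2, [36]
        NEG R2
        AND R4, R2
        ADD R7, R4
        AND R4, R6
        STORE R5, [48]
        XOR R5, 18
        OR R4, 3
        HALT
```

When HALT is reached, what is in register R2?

-37

MOV R6, 18 → R6=18
MOV R2, 37 → R2=37
MOV R4, 32 → R4=32
MOV R5, 13 → R5=13
MOV R7, 7 → R7=7
SHR R7, 2 → R7=7>>2=1
STORE R2, [36] → M[36]=37
NEG R2 → R2=-(37)=-37
AND R4, R2 → R4=32&(-37)=0
ADD R7, R4 → R7=1+0=1
AND R4, R6 → R4=0&18=0
STORE R5, [48] → M[48]=13
XOR R5, 18 → R5=13^18=31
OR R4, 3 → R4=0|3=3
halt.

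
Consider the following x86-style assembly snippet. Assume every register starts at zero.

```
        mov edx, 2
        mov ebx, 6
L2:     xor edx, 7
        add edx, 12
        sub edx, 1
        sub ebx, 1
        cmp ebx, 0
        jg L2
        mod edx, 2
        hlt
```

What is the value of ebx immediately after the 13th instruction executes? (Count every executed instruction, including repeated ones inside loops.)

4

edx=2
ebx=6
edx=2^7=5
edx=5+12=17
edx=17-1=16
ebx=6-1=5
cmp ebx, 0  (cmp 5,0)
jg L2: taken
edx=16^7=23
edx=23+12=35
edx=35-1=34
ebx=5-1=4
cmp ebx, 0  (cmp 4,0)
After step 13: ebx = 4.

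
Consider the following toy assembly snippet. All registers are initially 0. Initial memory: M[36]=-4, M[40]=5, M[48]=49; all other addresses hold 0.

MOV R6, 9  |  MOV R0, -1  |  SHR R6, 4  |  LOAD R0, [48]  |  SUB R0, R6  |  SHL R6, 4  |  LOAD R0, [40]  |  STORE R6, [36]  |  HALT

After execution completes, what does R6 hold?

0

R6=9
R0=-1
R6=9>>4=0
R0=M[48]=49
R0=49-0=49
R6=0<<4=0
R0=M[40]=5
STORE R6, [36] → M[36]=0
halt.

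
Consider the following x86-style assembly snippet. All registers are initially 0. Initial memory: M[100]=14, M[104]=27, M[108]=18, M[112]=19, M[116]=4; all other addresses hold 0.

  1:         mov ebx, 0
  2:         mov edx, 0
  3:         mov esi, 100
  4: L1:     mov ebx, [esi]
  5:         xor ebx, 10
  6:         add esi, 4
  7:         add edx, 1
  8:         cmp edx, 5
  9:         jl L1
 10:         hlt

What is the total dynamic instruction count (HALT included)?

after mov ebx, 0: ebx=0
after mov edx, 0: edx=0
after mov esi, 100: esi=100
after mov ebx, [esi]: ebx=M[100]=14
after xor ebx, 10: ebx=14^10=4
after add esi, 4: esi=100+4=104
after add edx, 1: edx=0+1=1
cmp edx, 5  (cmp 1,5)
jl L1: taken
after mov ebx, [esi]: ebx=M[104]=27
after xor ebx, 10: ebx=27^10=17
after add esi, 4: esi=104+4=108
after add edx, 1: edx=1+1=2
cmp edx, 5  (cmp 2,5)
jl L1: taken
after mov ebx, [esi]: ebx=M[108]=18
after xor ebx, 10: ebx=18^10=24
after add esi, 4: esi=108+4=112
after add edx, 1: edx=2+1=3
cmp edx, 5  (cmp 3,5)
jl L1: taken
after mov ebx, [esi]: ebx=M[112]=19
after xor ebx, 10: ebx=19^10=25
after add esi, 4: esi=112+4=116
after add edx, 1: edx=3+1=4
cmp edx, 5  (cmp 4,5)
jl L1: taken
after mov ebx, [esi]: ebx=M[116]=4
after xor ebx, 10: ebx=4^10=14
after add esi, 4: esi=116+4=120
after add edx, 1: edx=4+1=5
cmp edx, 5  (cmp 5,5)
jl L1: not taken
halt.
Total executed instructions: 34.

34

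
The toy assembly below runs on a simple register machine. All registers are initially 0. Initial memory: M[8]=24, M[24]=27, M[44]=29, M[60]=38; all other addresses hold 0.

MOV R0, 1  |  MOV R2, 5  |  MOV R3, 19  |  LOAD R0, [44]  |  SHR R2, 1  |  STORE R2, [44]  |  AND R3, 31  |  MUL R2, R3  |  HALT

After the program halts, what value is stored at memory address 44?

MOV R0, 1 → R0=1
MOV R2, 5 → R2=5
MOV R3, 19 → R3=19
LOAD R0, [44] → R0=M[44]=29
SHR R2, 1 → R2=5>>1=2
STORE R2, [44] → M[44]=2
AND R3, 31 → R3=19&31=19
MUL R2, R3 → R2=2*19=38
halt.

2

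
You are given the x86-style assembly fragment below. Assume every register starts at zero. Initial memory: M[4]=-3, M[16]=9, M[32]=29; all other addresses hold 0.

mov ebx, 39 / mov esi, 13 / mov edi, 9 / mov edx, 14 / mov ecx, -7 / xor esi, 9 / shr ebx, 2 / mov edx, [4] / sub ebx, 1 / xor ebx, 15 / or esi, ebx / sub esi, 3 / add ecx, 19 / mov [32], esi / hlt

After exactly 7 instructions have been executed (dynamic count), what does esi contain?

4

mov ebx, 39 → ebx=39
mov esi, 13 → esi=13
mov edi, 9 → edi=9
mov edx, 14 → edx=14
mov ecx, -7 → ecx=-7
xor esi, 9 → esi=13^9=4
shr ebx, 2 → ebx=39>>2=9
After step 7: esi = 4.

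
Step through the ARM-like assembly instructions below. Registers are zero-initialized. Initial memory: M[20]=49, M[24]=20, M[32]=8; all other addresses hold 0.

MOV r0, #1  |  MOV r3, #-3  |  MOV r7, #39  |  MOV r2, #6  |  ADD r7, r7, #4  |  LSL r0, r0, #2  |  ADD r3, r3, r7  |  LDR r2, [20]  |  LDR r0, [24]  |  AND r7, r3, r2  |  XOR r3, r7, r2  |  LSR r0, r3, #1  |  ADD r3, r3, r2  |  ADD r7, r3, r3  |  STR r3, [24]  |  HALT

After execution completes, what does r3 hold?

MOV r0, #1 → r0=1
MOV r3, #-3 → r3=-3
MOV r7, #39 → r7=39
MOV r2, #6 → r2=6
ADD r7, r7, #4 → r7=39+4=43
LSL r0, r0, #2 → r0=1<<2=4
ADD r3, r3, r7 → r3=(-3)+43=40
LDR r2, [20] → r2=M[20]=49
LDR r0, [24] → r0=M[24]=20
AND r7, r3, r2 → r7=40&49=32
XOR r3, r7, r2 → r3=32^49=17
LSR r0, r3, #1 → r0=17>>1=8
ADD r3, r3, r2 → r3=17+49=66
ADD r7, r3, r3 → r7=66+66=132
STR r3, [24] → M[24]=66
halt.

66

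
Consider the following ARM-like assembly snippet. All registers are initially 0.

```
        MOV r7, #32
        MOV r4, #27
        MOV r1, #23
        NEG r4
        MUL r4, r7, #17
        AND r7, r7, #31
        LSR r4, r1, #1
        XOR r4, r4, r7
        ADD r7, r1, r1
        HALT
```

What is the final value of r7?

MOV r7, #32 → r7=32
MOV r4, #27 → r4=27
MOV r1, #23 → r1=23
NEG r4 → r4=-(27)=-27
MUL r4, r7, #17 → r4=32*17=544
AND r7, r7, #31 → r7=32&31=0
LSR r4, r1, #1 → r4=23>>1=11
XOR r4, r4, r7 → r4=11^0=11
ADD r7, r1, r1 → r7=23+23=46
halt.

46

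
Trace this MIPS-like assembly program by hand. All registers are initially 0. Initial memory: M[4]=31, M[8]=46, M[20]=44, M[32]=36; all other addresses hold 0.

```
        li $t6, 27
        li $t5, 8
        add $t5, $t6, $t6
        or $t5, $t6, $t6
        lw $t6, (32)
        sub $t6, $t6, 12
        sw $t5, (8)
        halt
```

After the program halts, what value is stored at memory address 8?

after li $t6, 27: $t6=27
after li $t5, 8: $t5=8
after add $t5, $t6, $t6: $t5=27+27=54
after or $t5, $t6, $t6: $t5=27|27=27
after lw $t6, (32): $t6=M[32]=36
after sub $t6, $t6, 12: $t6=36-12=24
sw $t5, (8) → M[8]=27
halt.

27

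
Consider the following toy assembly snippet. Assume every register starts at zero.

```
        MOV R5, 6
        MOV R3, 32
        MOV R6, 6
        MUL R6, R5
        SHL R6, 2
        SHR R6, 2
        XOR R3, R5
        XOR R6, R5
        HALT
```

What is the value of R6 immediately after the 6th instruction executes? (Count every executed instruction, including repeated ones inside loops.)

after MOV R5, 6: R5=6
after MOV R3, 32: R3=32
after MOV R6, 6: R6=6
after MUL R6, R5: R6=6*6=36
after SHL R6, 2: R6=36<<2=144
after SHR R6, 2: R6=144>>2=36
After step 6: R6 = 36.

36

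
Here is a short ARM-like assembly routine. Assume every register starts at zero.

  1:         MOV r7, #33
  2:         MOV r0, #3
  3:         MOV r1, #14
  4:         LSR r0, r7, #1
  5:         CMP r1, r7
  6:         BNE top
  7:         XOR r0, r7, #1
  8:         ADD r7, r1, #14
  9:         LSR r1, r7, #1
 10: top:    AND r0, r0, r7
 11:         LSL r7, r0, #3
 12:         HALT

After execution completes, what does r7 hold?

0

r7=33
r0=3
r1=14
r0=33>>1=16
CMP r1, r7  (cmp 14,33)
BNE top: taken
r0=16&33=0
r7=0<<3=0
halt.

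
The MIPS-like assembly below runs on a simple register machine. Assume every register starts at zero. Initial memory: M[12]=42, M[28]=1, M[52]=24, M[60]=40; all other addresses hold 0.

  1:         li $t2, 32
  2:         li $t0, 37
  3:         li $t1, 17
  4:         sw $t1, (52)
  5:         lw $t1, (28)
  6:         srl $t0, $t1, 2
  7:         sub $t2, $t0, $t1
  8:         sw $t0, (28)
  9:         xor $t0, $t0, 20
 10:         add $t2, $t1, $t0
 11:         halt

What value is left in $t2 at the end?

after li $t2, 32: $t2=32
after li $t0, 37: $t0=37
after li $t1, 17: $t1=17
sw $t1, (52) → M[52]=17
after lw $t1, (28): $t1=M[28]=1
after srl $t0, $t1, 2: $t0=1>>2=0
after sub $t2, $t0, $t1: $t2=0-1=-1
sw $t0, (28) → M[28]=0
after xor $t0, $t0, 20: $t0=0^20=20
after add $t2, $t1, $t0: $t2=1+20=21
halt.

21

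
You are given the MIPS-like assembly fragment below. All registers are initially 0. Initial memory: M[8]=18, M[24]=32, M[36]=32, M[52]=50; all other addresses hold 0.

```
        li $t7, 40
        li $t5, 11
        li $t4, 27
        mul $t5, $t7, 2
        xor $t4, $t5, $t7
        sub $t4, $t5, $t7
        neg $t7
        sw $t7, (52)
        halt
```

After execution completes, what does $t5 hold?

after li $t7, 40: $t7=40
after li $t5, 11: $t5=11
after li $t4, 27: $t4=27
after mul $t5, $t7, 2: $t5=40*2=80
after xor $t4, $t5, $t7: $t4=80^40=120
after sub $t4, $t5, $t7: $t4=80-40=40
after neg $t7: $t7=-(40)=-40
sw $t7, (52) → M[52]=-40
halt.

80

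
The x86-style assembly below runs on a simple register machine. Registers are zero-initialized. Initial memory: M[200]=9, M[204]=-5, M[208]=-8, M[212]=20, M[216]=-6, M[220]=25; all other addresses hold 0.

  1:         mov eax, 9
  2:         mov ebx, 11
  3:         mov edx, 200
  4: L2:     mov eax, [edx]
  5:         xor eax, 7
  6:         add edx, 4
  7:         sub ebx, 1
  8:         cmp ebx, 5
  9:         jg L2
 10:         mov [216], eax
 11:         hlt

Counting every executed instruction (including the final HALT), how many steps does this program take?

after mov eax, 9: eax=9
after mov ebx, 11: ebx=11
after mov edx, 200: edx=200
after mov eax, [edx]: eax=M[200]=9
after xor eax, 7: eax=9^7=14
after add edx, 4: edx=200+4=204
after sub ebx, 1: ebx=11-1=10
cmp ebx, 5  (cmp 10,5)
jg L2: taken
after mov eax, [edx]: eax=M[204]=-5
after xor eax, 7: eax=(-5)^7=-4
after add edx, 4: edx=204+4=208
after sub ebx, 1: ebx=10-1=9
cmp ebx, 5  (cmp 9,5)
jg L2: taken
after mov eax, [edx]: eax=M[208]=-8
after xor eax, 7: eax=(-8)^7=-1
after add edx, 4: edx=208+4=212
after sub ebx, 1: ebx=9-1=8
cmp ebx, 5  (cmp 8,5)
jg L2: taken
after mov eax, [edx]: eax=M[212]=20
after xor eax, 7: eax=20^7=19
after add edx, 4: edx=212+4=216
after sub ebx, 1: ebx=8-1=7
cmp ebx, 5  (cmp 7,5)
jg L2: taken
after mov eax, [edx]: eax=M[216]=-6
after xor eax, 7: eax=(-6)^7=-3
after add edx, 4: edx=216+4=220
after sub ebx, 1: ebx=7-1=6
cmp ebx, 5  (cmp 6,5)
jg L2: taken
after mov eax, [edx]: eax=M[220]=25
after xor eax, 7: eax=25^7=30
after add edx, 4: edx=220+4=224
after sub ebx, 1: ebx=6-1=5
cmp ebx, 5  (cmp 5,5)
jg L2: not taken
mov [216], eax → M[216]=30
halt.
Total executed instructions: 41.

41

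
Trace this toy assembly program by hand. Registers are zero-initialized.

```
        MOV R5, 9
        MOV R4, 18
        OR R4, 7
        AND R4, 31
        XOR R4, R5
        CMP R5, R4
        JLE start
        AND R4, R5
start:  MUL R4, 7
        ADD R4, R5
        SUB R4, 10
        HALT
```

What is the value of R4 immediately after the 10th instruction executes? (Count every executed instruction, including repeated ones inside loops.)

209

MOV R5, 9 → R5=9
MOV R4, 18 → R4=18
OR R4, 7 → R4=18|7=23
AND R4, 31 → R4=23&31=23
XOR R4, R5 → R4=23^9=30
CMP R5, R4  (cmp 9,30)
JLE start: taken
MUL R4, 7 → R4=30*7=210
ADD R4, R5 → R4=210+9=219
SUB R4, 10 → R4=219-10=209
After step 10: R4 = 209.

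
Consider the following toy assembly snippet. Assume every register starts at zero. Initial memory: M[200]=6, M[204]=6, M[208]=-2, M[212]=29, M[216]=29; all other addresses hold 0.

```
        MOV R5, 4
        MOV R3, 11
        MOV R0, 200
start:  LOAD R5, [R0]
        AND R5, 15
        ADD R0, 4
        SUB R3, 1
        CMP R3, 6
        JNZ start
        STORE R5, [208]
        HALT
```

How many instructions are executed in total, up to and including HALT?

35

R5=4
R3=11
R0=200
R5=M[200]=6
R5=6&15=6
R0=200+4=204
R3=11-1=10
CMP R3, 6  (cmp 10,6)
JNZ start: taken
R5=M[204]=6
R5=6&15=6
R0=204+4=208
R3=10-1=9
CMP R3, 6  (cmp 9,6)
JNZ start: taken
R5=M[208]=-2
R5=(-2)&15=14
R0=208+4=212
R3=9-1=8
CMP R3, 6  (cmp 8,6)
JNZ start: taken
R5=M[212]=29
R5=29&15=13
R0=212+4=216
R3=8-1=7
CMP R3, 6  (cmp 7,6)
JNZ start: taken
R5=M[216]=29
R5=29&15=13
R0=216+4=220
R3=7-1=6
CMP R3, 6  (cmp 6,6)
JNZ start: not taken
STORE R5, [208] → M[208]=13
halt.
Total executed instructions: 35.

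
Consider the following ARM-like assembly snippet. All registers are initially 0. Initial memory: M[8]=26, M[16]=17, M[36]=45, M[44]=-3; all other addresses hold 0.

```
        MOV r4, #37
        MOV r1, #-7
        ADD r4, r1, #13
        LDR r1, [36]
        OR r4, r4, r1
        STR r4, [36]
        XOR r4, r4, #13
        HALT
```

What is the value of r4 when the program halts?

34

MOV r4, #37 → r4=37
MOV r1, #-7 → r1=-7
ADD r4, r1, #13 → r4=(-7)+13=6
LDR r1, [36] → r1=M[36]=45
OR r4, r4, r1 → r4=6|45=47
STR r4, [36] → M[36]=47
XOR r4, r4, #13 → r4=47^13=34
halt.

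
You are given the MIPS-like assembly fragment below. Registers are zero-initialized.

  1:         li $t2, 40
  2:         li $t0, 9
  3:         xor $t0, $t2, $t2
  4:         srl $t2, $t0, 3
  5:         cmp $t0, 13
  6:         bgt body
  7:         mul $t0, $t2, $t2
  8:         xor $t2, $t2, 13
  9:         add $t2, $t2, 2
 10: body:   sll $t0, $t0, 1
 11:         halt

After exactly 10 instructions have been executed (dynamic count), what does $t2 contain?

$t2=40
$t0=9
$t0=40^40=0
$t2=0>>3=0
cmp $t0, 13  (cmp 0,13)
bgt body: not taken
$t0=0*0=0
$t2=0^13=13
$t2=13+2=15
$t0=0<<1=0
After step 10: $t2 = 15.

15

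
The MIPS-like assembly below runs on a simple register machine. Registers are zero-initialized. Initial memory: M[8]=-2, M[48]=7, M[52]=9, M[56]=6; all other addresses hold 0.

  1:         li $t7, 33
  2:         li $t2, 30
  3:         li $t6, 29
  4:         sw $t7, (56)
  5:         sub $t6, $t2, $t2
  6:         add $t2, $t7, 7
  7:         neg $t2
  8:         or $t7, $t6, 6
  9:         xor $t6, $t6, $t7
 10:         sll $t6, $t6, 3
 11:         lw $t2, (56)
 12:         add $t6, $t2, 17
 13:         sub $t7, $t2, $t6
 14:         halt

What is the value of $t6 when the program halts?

50

li $t7, 33 → $t7=33
li $t2, 30 → $t2=30
li $t6, 29 → $t6=29
sw $t7, (56) → M[56]=33
sub $t6, $t2, $t2 → $t6=30-30=0
add $t2, $t7, 7 → $t2=33+7=40
neg $t2 → $t2=-(40)=-40
or $t7, $t6, 6 → $t7=0|6=6
xor $t6, $t6, $t7 → $t6=0^6=6
sll $t6, $t6, 3 → $t6=6<<3=48
lw $t2, (56) → $t2=M[56]=33
add $t6, $t2, 17 → $t6=33+17=50
sub $t7, $t2, $t6 → $t7=33-50=-17
halt.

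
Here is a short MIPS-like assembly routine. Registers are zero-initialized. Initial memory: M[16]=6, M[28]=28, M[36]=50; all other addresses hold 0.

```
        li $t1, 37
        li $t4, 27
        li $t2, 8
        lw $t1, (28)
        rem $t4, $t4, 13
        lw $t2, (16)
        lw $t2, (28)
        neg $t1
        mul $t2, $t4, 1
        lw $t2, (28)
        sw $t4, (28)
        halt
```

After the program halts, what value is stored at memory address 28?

1

$t1=37
$t4=27
$t2=8
$t1=M[28]=28
$t4=27%13=1
$t2=M[16]=6
$t2=M[28]=28
$t1=-(28)=-28
$t2=1*1=1
$t2=M[28]=28
sw $t4, (28) → M[28]=1
halt.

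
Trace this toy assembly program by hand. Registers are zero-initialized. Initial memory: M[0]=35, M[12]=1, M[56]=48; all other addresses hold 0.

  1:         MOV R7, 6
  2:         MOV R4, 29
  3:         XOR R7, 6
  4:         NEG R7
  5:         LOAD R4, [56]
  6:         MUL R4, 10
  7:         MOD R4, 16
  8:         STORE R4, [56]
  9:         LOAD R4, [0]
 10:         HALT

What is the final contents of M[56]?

0

after MOV R7, 6: R7=6
after MOV R4, 29: R4=29
after XOR R7, 6: R7=6^6=0
after NEG R7: R7=-(0)=0
after LOAD R4, [56]: R4=M[56]=48
after MUL R4, 10: R4=48*10=480
after MOD R4, 16: R4=480%16=0
STORE R4, [56] → M[56]=0
after LOAD R4, [0]: R4=M[0]=35
halt.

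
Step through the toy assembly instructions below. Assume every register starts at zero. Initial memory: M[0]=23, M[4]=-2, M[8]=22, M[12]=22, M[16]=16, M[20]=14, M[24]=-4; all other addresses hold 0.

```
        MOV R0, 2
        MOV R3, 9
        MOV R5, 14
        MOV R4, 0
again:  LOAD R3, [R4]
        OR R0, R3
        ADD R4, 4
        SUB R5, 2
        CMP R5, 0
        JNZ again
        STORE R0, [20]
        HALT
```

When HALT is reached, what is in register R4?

28

R0=2
R3=9
R5=14
R4=0
R3=M[0]=23
R0=2|23=23
R4=0+4=4
R5=14-2=12
CMP R5, 0  (cmp 12,0)
JNZ again: taken
R3=M[4]=-2
R0=23|(-2)=-1
R4=4+4=8
R5=12-2=10
CMP R5, 0  (cmp 10,0)
JNZ again: taken
R3=M[8]=22
R0=(-1)|22=-1
R4=8+4=12
R5=10-2=8
CMP R5, 0  (cmp 8,0)
JNZ again: taken
R3=M[12]=22
R0=(-1)|22=-1
R4=12+4=16
R5=8-2=6
CMP R5, 0  (cmp 6,0)
JNZ again: taken
R3=M[16]=16
R0=(-1)|16=-1
R4=16+4=20
R5=6-2=4
CMP R5, 0  (cmp 4,0)
JNZ again: taken
R3=M[20]=14
R0=(-1)|14=-1
R4=20+4=24
R5=4-2=2
CMP R5, 0  (cmp 2,0)
JNZ again: taken
R3=M[24]=-4
R0=(-1)|(-4)=-1
R4=24+4=28
R5=2-2=0
CMP R5, 0  (cmp 0,0)
JNZ again: not taken
STORE R0, [20] → M[20]=-1
halt.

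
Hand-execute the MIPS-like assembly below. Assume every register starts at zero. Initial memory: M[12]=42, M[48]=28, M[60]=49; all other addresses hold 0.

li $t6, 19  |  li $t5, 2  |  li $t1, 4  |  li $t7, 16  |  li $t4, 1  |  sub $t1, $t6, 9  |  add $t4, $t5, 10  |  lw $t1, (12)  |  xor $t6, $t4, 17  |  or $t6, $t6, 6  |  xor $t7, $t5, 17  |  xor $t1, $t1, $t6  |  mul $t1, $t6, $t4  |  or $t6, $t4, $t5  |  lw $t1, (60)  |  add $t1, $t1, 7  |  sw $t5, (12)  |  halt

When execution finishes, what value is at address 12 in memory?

2

$t6=19
$t5=2
$t1=4
$t7=16
$t4=1
$t1=19-9=10
$t4=2+10=12
$t1=M[12]=42
$t6=12^17=29
$t6=29|6=31
$t7=2^17=19
$t1=42^31=53
$t1=31*12=372
$t6=12|2=14
$t1=M[60]=49
$t1=49+7=56
sw $t5, (12) → M[12]=2
halt.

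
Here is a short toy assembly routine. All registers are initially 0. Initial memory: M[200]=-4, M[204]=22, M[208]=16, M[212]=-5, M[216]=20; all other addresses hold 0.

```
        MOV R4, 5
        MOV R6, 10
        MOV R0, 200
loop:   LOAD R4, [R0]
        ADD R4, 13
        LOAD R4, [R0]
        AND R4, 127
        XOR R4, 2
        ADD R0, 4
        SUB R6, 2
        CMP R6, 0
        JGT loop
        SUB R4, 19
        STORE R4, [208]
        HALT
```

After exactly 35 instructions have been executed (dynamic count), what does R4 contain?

after MOV R4, 5: R4=5
after MOV R6, 10: R6=10
after MOV R0, 200: R0=200
after LOAD R4, [R0]: R4=M[200]=-4
after ADD R4, 13: R4=(-4)+13=9
after LOAD R4, [R0]: R4=M[200]=-4
after AND R4, 127: R4=(-4)&127=124
after XOR R4, 2: R4=124^2=126
after ADD R0, 4: R0=200+4=204
after SUB R6, 2: R6=10-2=8
CMP R6, 0  (cmp 8,0)
JGT loop: taken
after LOAD R4, [R0]: R4=M[204]=22
after ADD R4, 13: R4=22+13=35
after LOAD R4, [R0]: R4=M[204]=22
after AND R4, 127: R4=22&127=22
after XOR R4, 2: R4=22^2=20
after ADD R0, 4: R0=204+4=208
after SUB R6, 2: R6=8-2=6
CMP R6, 0  (cmp 6,0)
JGT loop: taken
after LOAD R4, [R0]: R4=M[208]=16
after ADD R4, 13: R4=16+13=29
after LOAD R4, [R0]: R4=M[208]=16
after AND R4, 127: R4=16&127=16
after XOR R4, 2: R4=16^2=18
after ADD R0, 4: R0=208+4=212
after SUB R6, 2: R6=6-2=4
CMP R6, 0  (cmp 4,0)
JGT loop: taken
after LOAD R4, [R0]: R4=M[212]=-5
after ADD R4, 13: R4=(-5)+13=8
after LOAD R4, [R0]: R4=M[212]=-5
after AND R4, 127: R4=(-5)&127=123
after XOR R4, 2: R4=123^2=121
After step 35: R4 = 121.

121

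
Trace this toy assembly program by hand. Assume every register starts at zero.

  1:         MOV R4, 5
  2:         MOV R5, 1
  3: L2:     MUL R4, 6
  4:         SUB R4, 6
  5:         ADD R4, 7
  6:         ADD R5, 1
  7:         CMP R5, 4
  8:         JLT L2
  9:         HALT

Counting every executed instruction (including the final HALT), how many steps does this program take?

21

after MOV R4, 5: R4=5
after MOV R5, 1: R5=1
after MUL R4, 6: R4=5*6=30
after SUB R4, 6: R4=30-6=24
after ADD R4, 7: R4=24+7=31
after ADD R5, 1: R5=1+1=2
CMP R5, 4  (cmp 2,4)
JLT L2: taken
after MUL R4, 6: R4=31*6=186
after SUB R4, 6: R4=186-6=180
after ADD R4, 7: R4=180+7=187
after ADD R5, 1: R5=2+1=3
CMP R5, 4  (cmp 3,4)
JLT L2: taken
after MUL R4, 6: R4=187*6=1122
after SUB R4, 6: R4=1122-6=1116
after ADD R4, 7: R4=1116+7=1123
after ADD R5, 1: R5=3+1=4
CMP R5, 4  (cmp 4,4)
JLT L2: not taken
halt.
Total executed instructions: 21.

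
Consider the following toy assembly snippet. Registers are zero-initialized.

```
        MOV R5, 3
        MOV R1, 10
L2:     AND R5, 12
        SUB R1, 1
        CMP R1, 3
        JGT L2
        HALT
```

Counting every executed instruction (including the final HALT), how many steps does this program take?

31

after MOV R5, 3: R5=3
after MOV R1, 10: R1=10
after AND R5, 12: R5=3&12=0
after SUB R1, 1: R1=10-1=9
CMP R1, 3  (cmp 9,3)
JGT L2: taken
after AND R5, 12: R5=0&12=0
after SUB R1, 1: R1=9-1=8
CMP R1, 3  (cmp 8,3)
JGT L2: taken
after AND R5, 12: R5=0&12=0
after SUB R1, 1: R1=8-1=7
CMP R1, 3  (cmp 7,3)
JGT L2: taken
after AND R5, 12: R5=0&12=0
after SUB R1, 1: R1=7-1=6
CMP R1, 3  (cmp 6,3)
JGT L2: taken
after AND R5, 12: R5=0&12=0
after SUB R1, 1: R1=6-1=5
CMP R1, 3  (cmp 5,3)
JGT L2: taken
after AND R5, 12: R5=0&12=0
after SUB R1, 1: R1=5-1=4
CMP R1, 3  (cmp 4,3)
JGT L2: taken
after AND R5, 12: R5=0&12=0
after SUB R1, 1: R1=4-1=3
CMP R1, 3  (cmp 3,3)
JGT L2: not taken
halt.
Total executed instructions: 31.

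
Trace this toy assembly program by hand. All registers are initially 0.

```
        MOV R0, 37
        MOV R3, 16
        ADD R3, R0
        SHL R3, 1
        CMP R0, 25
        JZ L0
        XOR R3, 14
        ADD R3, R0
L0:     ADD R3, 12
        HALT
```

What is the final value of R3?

after MOV R0, 37: R0=37
after MOV R3, 16: R3=16
after ADD R3, R0: R3=16+37=53
after SHL R3, 1: R3=53<<1=106
CMP R0, 25  (cmp 37,25)
JZ L0: not taken
after XOR R3, 14: R3=106^14=100
after ADD R3, R0: R3=100+37=137
after ADD R3, 12: R3=137+12=149
halt.

149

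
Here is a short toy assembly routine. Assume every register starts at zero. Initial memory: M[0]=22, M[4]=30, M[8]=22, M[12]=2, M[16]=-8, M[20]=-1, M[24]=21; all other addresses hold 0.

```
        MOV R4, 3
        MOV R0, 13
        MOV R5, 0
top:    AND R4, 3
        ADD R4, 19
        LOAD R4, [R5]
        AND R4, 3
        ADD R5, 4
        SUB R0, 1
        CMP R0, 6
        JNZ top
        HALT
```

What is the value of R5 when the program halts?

R4=3
R0=13
R5=0
R4=3&3=3
R4=3+19=22
R4=M[0]=22
R4=22&3=2
R5=0+4=4
R0=13-1=12
CMP R0, 6  (cmp 12,6)
JNZ top: taken
R4=2&3=2
R4=2+19=21
R4=M[4]=30
R4=30&3=2
R5=4+4=8
R0=12-1=11
CMP R0, 6  (cmp 11,6)
JNZ top: taken
R4=2&3=2
R4=2+19=21
R4=M[8]=22
R4=22&3=2
R5=8+4=12
R0=11-1=10
CMP R0, 6  (cmp 10,6)
JNZ top: taken
R4=2&3=2
R4=2+19=21
R4=M[12]=2
R4=2&3=2
R5=12+4=16
R0=10-1=9
CMP R0, 6  (cmp 9,6)
JNZ top: taken
R4=2&3=2
R4=2+19=21
R4=M[16]=-8
R4=(-8)&3=0
R5=16+4=20
R0=9-1=8
CMP R0, 6  (cmp 8,6)
JNZ top: taken
R4=0&3=0
R4=0+19=19
R4=M[20]=-1
R4=(-1)&3=3
R5=20+4=24
R0=8-1=7
CMP R0, 6  (cmp 7,6)
JNZ top: taken
R4=3&3=3
R4=3+19=22
R4=M[24]=21
R4=21&3=1
R5=24+4=28
R0=7-1=6
CMP R0, 6  (cmp 6,6)
JNZ top: not taken
halt.

28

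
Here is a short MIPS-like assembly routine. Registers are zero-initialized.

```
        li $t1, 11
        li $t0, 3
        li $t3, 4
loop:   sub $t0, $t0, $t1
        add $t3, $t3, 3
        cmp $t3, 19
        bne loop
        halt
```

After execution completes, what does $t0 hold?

-52

after li $t1, 11: $t1=11
after li $t0, 3: $t0=3
after li $t3, 4: $t3=4
after sub $t0, $t0, $t1: $t0=3-11=-8
after add $t3, $t3, 3: $t3=4+3=7
cmp $t3, 19  (cmp 7,19)
bne loop: taken
after sub $t0, $t0, $t1: $t0=(-8)-11=-19
after add $t3, $t3, 3: $t3=7+3=10
cmp $t3, 19  (cmp 10,19)
bne loop: taken
after sub $t0, $t0, $t1: $t0=(-19)-11=-30
after add $t3, $t3, 3: $t3=10+3=13
cmp $t3, 19  (cmp 13,19)
bne loop: taken
after sub $t0, $t0, $t1: $t0=(-30)-11=-41
after add $t3, $t3, 3: $t3=13+3=16
cmp $t3, 19  (cmp 16,19)
bne loop: taken
after sub $t0, $t0, $t1: $t0=(-41)-11=-52
after add $t3, $t3, 3: $t3=16+3=19
cmp $t3, 19  (cmp 19,19)
bne loop: not taken
halt.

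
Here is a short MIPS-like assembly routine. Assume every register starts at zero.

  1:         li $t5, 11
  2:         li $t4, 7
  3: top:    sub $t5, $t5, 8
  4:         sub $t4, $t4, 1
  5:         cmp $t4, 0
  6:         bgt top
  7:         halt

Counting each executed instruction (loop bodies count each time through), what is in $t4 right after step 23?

2

li $t5, 11 → $t5=11
li $t4, 7 → $t4=7
sub $t5, $t5, 8 → $t5=11-8=3
sub $t4, $t4, 1 → $t4=7-1=6
cmp $t4, 0  (cmp 6,0)
bgt top: taken
sub $t5, $t5, 8 → $t5=3-8=-5
sub $t4, $t4, 1 → $t4=6-1=5
cmp $t4, 0  (cmp 5,0)
bgt top: taken
sub $t5, $t5, 8 → $t5=(-5)-8=-13
sub $t4, $t4, 1 → $t4=5-1=4
cmp $t4, 0  (cmp 4,0)
bgt top: taken
sub $t5, $t5, 8 → $t5=(-13)-8=-21
sub $t4, $t4, 1 → $t4=4-1=3
cmp $t4, 0  (cmp 3,0)
bgt top: taken
sub $t5, $t5, 8 → $t5=(-21)-8=-29
sub $t4, $t4, 1 → $t4=3-1=2
cmp $t4, 0  (cmp 2,0)
bgt top: taken
sub $t5, $t5, 8 → $t5=(-29)-8=-37
After step 23: $t4 = 2.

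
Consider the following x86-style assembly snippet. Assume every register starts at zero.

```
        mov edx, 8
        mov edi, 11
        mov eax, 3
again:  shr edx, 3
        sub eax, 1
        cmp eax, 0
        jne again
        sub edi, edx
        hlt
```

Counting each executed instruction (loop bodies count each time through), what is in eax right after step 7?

mov edx, 8 → edx=8
mov edi, 11 → edi=11
mov eax, 3 → eax=3
shr edx, 3 → edx=8>>3=1
sub eax, 1 → eax=3-1=2
cmp eax, 0  (cmp 2,0)
jne again: taken
After step 7: eax = 2.

2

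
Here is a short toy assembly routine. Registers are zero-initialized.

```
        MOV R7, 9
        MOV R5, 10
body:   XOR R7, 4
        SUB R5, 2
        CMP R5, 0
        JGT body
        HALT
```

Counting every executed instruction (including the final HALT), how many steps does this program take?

23

R7=9
R5=10
R7=9^4=13
R5=10-2=8
CMP R5, 0  (cmp 8,0)
JGT body: taken
R7=13^4=9
R5=8-2=6
CMP R5, 0  (cmp 6,0)
JGT body: taken
R7=9^4=13
R5=6-2=4
CMP R5, 0  (cmp 4,0)
JGT body: taken
R7=13^4=9
R5=4-2=2
CMP R5, 0  (cmp 2,0)
JGT body: taken
R7=9^4=13
R5=2-2=0
CMP R5, 0  (cmp 0,0)
JGT body: not taken
halt.
Total executed instructions: 23.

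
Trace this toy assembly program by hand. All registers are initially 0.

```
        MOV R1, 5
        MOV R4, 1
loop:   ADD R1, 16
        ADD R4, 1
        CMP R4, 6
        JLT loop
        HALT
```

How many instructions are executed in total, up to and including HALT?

R1=5
R4=1
R1=5+16=21
R4=1+1=2
CMP R4, 6  (cmp 2,6)
JLT loop: taken
R1=21+16=37
R4=2+1=3
CMP R4, 6  (cmp 3,6)
JLT loop: taken
R1=37+16=53
R4=3+1=4
CMP R4, 6  (cmp 4,6)
JLT loop: taken
R1=53+16=69
R4=4+1=5
CMP R4, 6  (cmp 5,6)
JLT loop: taken
R1=69+16=85
R4=5+1=6
CMP R4, 6  (cmp 6,6)
JLT loop: not taken
halt.
Total executed instructions: 23.

23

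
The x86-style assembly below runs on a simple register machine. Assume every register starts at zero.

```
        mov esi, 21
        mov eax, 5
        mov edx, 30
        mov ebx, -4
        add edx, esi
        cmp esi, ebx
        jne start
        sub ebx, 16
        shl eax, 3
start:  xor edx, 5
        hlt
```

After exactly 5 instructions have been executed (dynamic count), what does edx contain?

51

esi=21
eax=5
edx=30
ebx=-4
edx=30+21=51
After step 5: edx = 51.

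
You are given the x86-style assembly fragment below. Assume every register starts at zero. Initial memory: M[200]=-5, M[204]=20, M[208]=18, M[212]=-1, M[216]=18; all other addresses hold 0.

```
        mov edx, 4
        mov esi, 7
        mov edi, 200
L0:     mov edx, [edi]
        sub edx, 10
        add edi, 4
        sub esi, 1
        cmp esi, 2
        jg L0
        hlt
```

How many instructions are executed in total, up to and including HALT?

34

mov edx, 4 → edx=4
mov esi, 7 → esi=7
mov edi, 200 → edi=200
mov edx, [edi] → edx=M[200]=-5
sub edx, 10 → edx=(-5)-10=-15
add edi, 4 → edi=200+4=204
sub esi, 1 → esi=7-1=6
cmp esi, 2  (cmp 6,2)
jg L0: taken
mov edx, [edi] → edx=M[204]=20
sub edx, 10 → edx=20-10=10
add edi, 4 → edi=204+4=208
sub esi, 1 → esi=6-1=5
cmp esi, 2  (cmp 5,2)
jg L0: taken
mov edx, [edi] → edx=M[208]=18
sub edx, 10 → edx=18-10=8
add edi, 4 → edi=208+4=212
sub esi, 1 → esi=5-1=4
cmp esi, 2  (cmp 4,2)
jg L0: taken
mov edx, [edi] → edx=M[212]=-1
sub edx, 10 → edx=(-1)-10=-11
add edi, 4 → edi=212+4=216
sub esi, 1 → esi=4-1=3
cmp esi, 2  (cmp 3,2)
jg L0: taken
mov edx, [edi] → edx=M[216]=18
sub edx, 10 → edx=18-10=8
add edi, 4 → edi=216+4=220
sub esi, 1 → esi=3-1=2
cmp esi, 2  (cmp 2,2)
jg L0: not taken
halt.
Total executed instructions: 34.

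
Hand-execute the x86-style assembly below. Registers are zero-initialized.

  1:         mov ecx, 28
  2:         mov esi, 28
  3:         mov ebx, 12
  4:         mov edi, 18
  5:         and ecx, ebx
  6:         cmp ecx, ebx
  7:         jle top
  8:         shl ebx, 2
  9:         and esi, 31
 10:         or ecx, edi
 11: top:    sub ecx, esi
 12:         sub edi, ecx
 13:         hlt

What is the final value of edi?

after mov ecx, 28: ecx=28
after mov esi, 28: esi=28
after mov ebx, 12: ebx=12
after mov edi, 18: edi=18
after and ecx, ebx: ecx=28&12=12
cmp ecx, ebx  (cmp 12,12)
jle top: taken
after sub ecx, esi: ecx=12-28=-16
after sub edi, ecx: edi=18-(-16)=34
halt.

34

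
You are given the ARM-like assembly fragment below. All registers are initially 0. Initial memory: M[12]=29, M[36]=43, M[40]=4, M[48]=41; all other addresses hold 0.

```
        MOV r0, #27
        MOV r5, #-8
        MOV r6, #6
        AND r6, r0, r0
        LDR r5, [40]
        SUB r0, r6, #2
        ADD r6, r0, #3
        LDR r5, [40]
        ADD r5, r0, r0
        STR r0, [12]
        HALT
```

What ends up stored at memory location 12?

25

r0=27
r5=-8
r6=6
r6=27&27=27
r5=M[40]=4
r0=27-2=25
r6=25+3=28
r5=M[40]=4
r5=25+25=50
STR r0, [12] → M[12]=25
halt.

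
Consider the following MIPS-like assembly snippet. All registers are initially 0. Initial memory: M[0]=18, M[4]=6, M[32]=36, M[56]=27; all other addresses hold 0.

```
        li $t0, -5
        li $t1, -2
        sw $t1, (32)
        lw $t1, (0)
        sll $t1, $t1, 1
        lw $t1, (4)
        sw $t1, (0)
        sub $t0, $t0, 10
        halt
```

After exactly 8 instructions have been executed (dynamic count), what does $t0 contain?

-15

$t0=-5
$t1=-2
sw $t1, (32) → M[32]=-2
$t1=M[0]=18
$t1=18<<1=36
$t1=M[4]=6
sw $t1, (0) → M[0]=6
$t0=(-5)-10=-15
After step 8: $t0 = -15.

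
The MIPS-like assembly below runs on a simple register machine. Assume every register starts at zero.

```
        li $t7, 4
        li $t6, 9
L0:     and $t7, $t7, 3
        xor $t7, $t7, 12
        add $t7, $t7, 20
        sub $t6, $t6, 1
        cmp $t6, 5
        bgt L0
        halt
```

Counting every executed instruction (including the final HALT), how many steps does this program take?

27

li $t7, 4 → $t7=4
li $t6, 9 → $t6=9
and $t7, $t7, 3 → $t7=4&3=0
xor $t7, $t7, 12 → $t7=0^12=12
add $t7, $t7, 20 → $t7=12+20=32
sub $t6, $t6, 1 → $t6=9-1=8
cmp $t6, 5  (cmp 8,5)
bgt L0: taken
and $t7, $t7, 3 → $t7=32&3=0
xor $t7, $t7, 12 → $t7=0^12=12
add $t7, $t7, 20 → $t7=12+20=32
sub $t6, $t6, 1 → $t6=8-1=7
cmp $t6, 5  (cmp 7,5)
bgt L0: taken
and $t7, $t7, 3 → $t7=32&3=0
xor $t7, $t7, 12 → $t7=0^12=12
add $t7, $t7, 20 → $t7=12+20=32
sub $t6, $t6, 1 → $t6=7-1=6
cmp $t6, 5  (cmp 6,5)
bgt L0: taken
and $t7, $t7, 3 → $t7=32&3=0
xor $t7, $t7, 12 → $t7=0^12=12
add $t7, $t7, 20 → $t7=12+20=32
sub $t6, $t6, 1 → $t6=6-1=5
cmp $t6, 5  (cmp 5,5)
bgt L0: not taken
halt.
Total executed instructions: 27.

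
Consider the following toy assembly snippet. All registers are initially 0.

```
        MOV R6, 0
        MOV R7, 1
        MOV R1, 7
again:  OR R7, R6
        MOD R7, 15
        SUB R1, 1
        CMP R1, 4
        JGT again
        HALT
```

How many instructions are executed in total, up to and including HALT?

MOV R6, 0 → R6=0
MOV R7, 1 → R7=1
MOV R1, 7 → R1=7
OR R7, R6 → R7=1|0=1
MOD R7, 15 → R7=1%15=1
SUB R1, 1 → R1=7-1=6
CMP R1, 4  (cmp 6,4)
JGT again: taken
OR R7, R6 → R7=1|0=1
MOD R7, 15 → R7=1%15=1
SUB R1, 1 → R1=6-1=5
CMP R1, 4  (cmp 5,4)
JGT again: taken
OR R7, R6 → R7=1|0=1
MOD R7, 15 → R7=1%15=1
SUB R1, 1 → R1=5-1=4
CMP R1, 4  (cmp 4,4)
JGT again: not taken
halt.
Total executed instructions: 19.

19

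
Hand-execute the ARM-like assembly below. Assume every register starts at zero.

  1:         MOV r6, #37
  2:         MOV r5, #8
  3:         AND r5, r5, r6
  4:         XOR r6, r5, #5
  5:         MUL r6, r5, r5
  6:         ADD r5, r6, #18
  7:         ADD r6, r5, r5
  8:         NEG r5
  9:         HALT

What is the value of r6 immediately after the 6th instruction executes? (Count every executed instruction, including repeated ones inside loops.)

MOV r6, #37 → r6=37
MOV r5, #8 → r5=8
AND r5, r5, r6 → r5=8&37=0
XOR r6, r5, #5 → r6=0^5=5
MUL r6, r5, r5 → r6=0*0=0
ADD r5, r6, #18 → r5=0+18=18
After step 6: r6 = 0.

0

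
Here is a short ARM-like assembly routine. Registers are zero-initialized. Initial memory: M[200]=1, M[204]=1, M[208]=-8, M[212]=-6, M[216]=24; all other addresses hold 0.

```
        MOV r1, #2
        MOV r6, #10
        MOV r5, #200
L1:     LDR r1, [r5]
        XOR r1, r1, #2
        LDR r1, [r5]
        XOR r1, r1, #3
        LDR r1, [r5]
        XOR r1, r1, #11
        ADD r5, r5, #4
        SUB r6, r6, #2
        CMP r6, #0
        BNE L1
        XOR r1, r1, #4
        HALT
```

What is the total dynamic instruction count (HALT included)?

55

MOV r1, #2 → r1=2
MOV r6, #10 → r6=10
MOV r5, #200 → r5=200
LDR r1, [r5] → r1=M[200]=1
XOR r1, r1, #2 → r1=1^2=3
LDR r1, [r5] → r1=M[200]=1
XOR r1, r1, #3 → r1=1^3=2
LDR r1, [r5] → r1=M[200]=1
XOR r1, r1, #11 → r1=1^11=10
ADD r5, r5, #4 → r5=200+4=204
SUB r6, r6, #2 → r6=10-2=8
CMP r6, #0  (cmp 8,0)
BNE L1: taken
LDR r1, [r5] → r1=M[204]=1
XOR r1, r1, #2 → r1=1^2=3
LDR r1, [r5] → r1=M[204]=1
XOR r1, r1, #3 → r1=1^3=2
LDR r1, [r5] → r1=M[204]=1
XOR r1, r1, #11 → r1=1^11=10
ADD r5, r5, #4 → r5=204+4=208
SUB r6, r6, #2 → r6=8-2=6
CMP r6, #0  (cmp 6,0)
BNE L1: taken
LDR r1, [r5] → r1=M[208]=-8
XOR r1, r1, #2 → r1=(-8)^2=-6
LDR r1, [r5] → r1=M[208]=-8
XOR r1, r1, #3 → r1=(-8)^3=-5
LDR r1, [r5] → r1=M[208]=-8
XOR r1, r1, #11 → r1=(-8)^11=-13
ADD r5, r5, #4 → r5=208+4=212
SUB r6, r6, #2 → r6=6-2=4
CMP r6, #0  (cmp 4,0)
BNE L1: taken
LDR r1, [r5] → r1=M[212]=-6
XOR r1, r1, #2 → r1=(-6)^2=-8
LDR r1, [r5] → r1=M[212]=-6
XOR r1, r1, #3 → r1=(-6)^3=-7
LDR r1, [r5] → r1=M[212]=-6
XOR r1, r1, #11 → r1=(-6)^11=-15
ADD r5, r5, #4 → r5=212+4=216
SUB r6, r6, #2 → r6=4-2=2
CMP r6, #0  (cmp 2,0)
BNE L1: taken
LDR r1, [r5] → r1=M[216]=24
XOR r1, r1, #2 → r1=24^2=26
LDR r1, [r5] → r1=M[216]=24
XOR r1, r1, #3 → r1=24^3=27
LDR r1, [r5] → r1=M[216]=24
XOR r1, r1, #11 → r1=24^11=19
ADD r5, r5, #4 → r5=216+4=220
SUB r6, r6, #2 → r6=2-2=0
CMP r6, #0  (cmp 0,0)
BNE L1: not taken
XOR r1, r1, #4 → r1=19^4=23
halt.
Total executed instructions: 55.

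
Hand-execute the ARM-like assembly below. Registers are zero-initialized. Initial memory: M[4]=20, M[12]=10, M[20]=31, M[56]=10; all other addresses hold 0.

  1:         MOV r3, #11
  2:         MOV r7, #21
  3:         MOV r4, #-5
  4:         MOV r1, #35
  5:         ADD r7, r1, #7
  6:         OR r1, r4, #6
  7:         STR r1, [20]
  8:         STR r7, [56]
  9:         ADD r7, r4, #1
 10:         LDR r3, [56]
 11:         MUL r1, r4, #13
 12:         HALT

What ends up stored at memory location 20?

-1

MOV r3, #11 → r3=11
MOV r7, #21 → r7=21
MOV r4, #-5 → r4=-5
MOV r1, #35 → r1=35
ADD r7, r1, #7 → r7=35+7=42
OR r1, r4, #6 → r1=(-5)|6=-1
STR r1, [20] → M[20]=-1
STR r7, [56] → M[56]=42
ADD r7, r4, #1 → r7=(-5)+1=-4
LDR r3, [56] → r3=M[56]=42
MUL r1, r4, #13 → r1=(-5)*13=-65
halt.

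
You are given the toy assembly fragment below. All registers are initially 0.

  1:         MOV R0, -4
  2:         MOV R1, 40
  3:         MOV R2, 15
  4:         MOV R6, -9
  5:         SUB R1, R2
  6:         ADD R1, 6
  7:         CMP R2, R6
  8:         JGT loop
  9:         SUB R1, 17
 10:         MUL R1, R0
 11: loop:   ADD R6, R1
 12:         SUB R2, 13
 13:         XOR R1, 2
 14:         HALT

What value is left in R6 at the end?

22

after MOV R0, -4: R0=-4
after MOV R1, 40: R1=40
after MOV R2, 15: R2=15
after MOV R6, -9: R6=-9
after SUB R1, R2: R1=40-15=25
after ADD R1, 6: R1=25+6=31
CMP R2, R6  (cmp 15,-9)
JGT loop: taken
after ADD R6, R1: R6=(-9)+31=22
after SUB R2, 13: R2=15-13=2
after XOR R1, 2: R1=31^2=29
halt.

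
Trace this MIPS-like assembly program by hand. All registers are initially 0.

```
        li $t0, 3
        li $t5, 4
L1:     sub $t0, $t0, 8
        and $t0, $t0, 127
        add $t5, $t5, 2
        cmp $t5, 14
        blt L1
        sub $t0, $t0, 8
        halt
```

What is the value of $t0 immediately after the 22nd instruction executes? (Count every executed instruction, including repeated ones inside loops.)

99

$t0=3
$t5=4
$t0=3-8=-5
$t0=(-5)&127=123
$t5=4+2=6
cmp $t5, 14  (cmp 6,14)
blt L1: taken
$t0=123-8=115
$t0=115&127=115
$t5=6+2=8
cmp $t5, 14  (cmp 8,14)
blt L1: taken
$t0=115-8=107
$t0=107&127=107
$t5=8+2=10
cmp $t5, 14  (cmp 10,14)
blt L1: taken
$t0=107-8=99
$t0=99&127=99
$t5=10+2=12
cmp $t5, 14  (cmp 12,14)
blt L1: taken
After step 22: $t0 = 99.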